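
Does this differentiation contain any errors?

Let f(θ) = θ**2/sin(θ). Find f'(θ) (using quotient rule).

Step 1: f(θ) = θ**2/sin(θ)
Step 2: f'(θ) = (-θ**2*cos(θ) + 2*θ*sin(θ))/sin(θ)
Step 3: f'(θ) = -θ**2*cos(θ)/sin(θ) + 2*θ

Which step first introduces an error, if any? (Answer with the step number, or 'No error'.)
Step 2

Step 2 is incorrect due to a wrong exponent.
The step shows: (-θ**2*cos(θ) + 2*θ*sin(θ))/sin(θ)
The correct value should be: (-θ**2*cos(θ) + 2*θ*sin(θ))/sin(θ)**2

Explanation: The exponent -2 on sin(θ) was incorrectly written as -1: the term (-θ**2*cos(θ) + 2*θ*sin(θ))/sin(θ)**2 was incorrectly written as (-θ**2*cos(θ) + 2*θ*sin(θ))/sin(θ)
The later steps are derived from this incorrect expression, so the error originates in Step 2.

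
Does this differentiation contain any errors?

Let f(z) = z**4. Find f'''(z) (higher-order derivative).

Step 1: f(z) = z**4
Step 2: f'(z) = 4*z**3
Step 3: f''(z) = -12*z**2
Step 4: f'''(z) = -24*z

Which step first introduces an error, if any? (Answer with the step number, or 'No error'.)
Step 3

Step 3 is incorrect due to a sign flip.
The step shows: -12*z**2
The correct value should be: 12*z**2

Explanation: The sign of the whole expression was flipped: the term 12*z**2 was incorrectly written as -12*z**2
The later steps are derived from this incorrect expression, so the error originates in Step 3.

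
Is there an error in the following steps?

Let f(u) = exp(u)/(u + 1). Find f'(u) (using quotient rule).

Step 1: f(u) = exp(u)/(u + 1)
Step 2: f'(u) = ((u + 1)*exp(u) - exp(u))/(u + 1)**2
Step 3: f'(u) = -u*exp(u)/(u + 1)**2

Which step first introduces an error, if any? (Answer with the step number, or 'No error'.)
Step 3

Step 3 is incorrect due to a sign flip.
The step shows: -u*exp(u)/(u + 1)**2
The correct value should be: u*exp(u)/(u + 1)**2

Explanation: The sign of the whole expression was flipped: the term u*exp(u)/(u + 1)**2 was incorrectly written as -u*exp(u)/(u + 1)**2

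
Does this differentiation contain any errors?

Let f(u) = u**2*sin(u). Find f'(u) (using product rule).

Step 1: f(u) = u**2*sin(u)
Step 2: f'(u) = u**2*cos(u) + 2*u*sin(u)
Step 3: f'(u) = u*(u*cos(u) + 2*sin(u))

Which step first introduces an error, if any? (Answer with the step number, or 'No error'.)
No error

All steps in this derivation are correct.
The final answer f'(u) = u*(u*cos(u) + 2*sin(u)) is valid.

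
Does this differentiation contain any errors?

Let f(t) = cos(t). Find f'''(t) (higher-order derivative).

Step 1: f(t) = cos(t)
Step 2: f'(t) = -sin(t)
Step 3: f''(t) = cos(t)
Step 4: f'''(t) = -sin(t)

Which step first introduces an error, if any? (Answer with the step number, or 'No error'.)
Step 3

Step 3 is incorrect due to a sign flip.
The step shows: cos(t)
The correct value should be: -cos(t)

Explanation: The sign of the whole expression was flipped: the term -cos(t) was incorrectly written as cos(t)
The later steps are derived from this incorrect expression, so the error originates in Step 3.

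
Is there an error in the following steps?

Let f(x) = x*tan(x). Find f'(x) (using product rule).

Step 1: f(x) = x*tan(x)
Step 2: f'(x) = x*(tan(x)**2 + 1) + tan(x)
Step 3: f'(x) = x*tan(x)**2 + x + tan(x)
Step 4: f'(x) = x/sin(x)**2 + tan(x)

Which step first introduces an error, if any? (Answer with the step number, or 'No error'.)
Step 4

Step 4 is incorrect due to a wrong trig function.
The step shows: x/sin(x)**2 + tan(x)
The correct value should be: x/cos(x)**2 + tan(x)

Explanation: cos(x) was incorrectly written as sin(x): the term x/cos(x)**2 was incorrectly written as x/sin(x)**2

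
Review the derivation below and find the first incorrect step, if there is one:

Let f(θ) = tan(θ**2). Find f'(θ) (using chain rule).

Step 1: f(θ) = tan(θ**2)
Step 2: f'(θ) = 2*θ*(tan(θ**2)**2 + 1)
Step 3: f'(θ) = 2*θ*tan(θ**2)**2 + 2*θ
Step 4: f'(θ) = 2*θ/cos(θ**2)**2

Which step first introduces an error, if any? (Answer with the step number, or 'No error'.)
No error

All steps in this derivation are correct.
The final answer f'(θ) = 2*θ/cos(θ**2)**2 is valid.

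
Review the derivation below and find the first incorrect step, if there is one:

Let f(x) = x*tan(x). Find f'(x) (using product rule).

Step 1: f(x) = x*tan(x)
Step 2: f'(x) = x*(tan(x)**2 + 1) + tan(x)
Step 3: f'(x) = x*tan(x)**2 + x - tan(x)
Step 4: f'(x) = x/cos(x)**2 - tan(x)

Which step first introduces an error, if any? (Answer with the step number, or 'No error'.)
Step 3

Step 3 is incorrect due to a sign flip.
The step shows: x*tan(x)**2 + x - tan(x)
The correct value should be: x*tan(x)**2 + x + tan(x)

Explanation: The sign of one term was flipped: the term tan(x) was incorrectly written as -tan(x)
The later steps are derived from this incorrect expression, so the error originates in Step 3.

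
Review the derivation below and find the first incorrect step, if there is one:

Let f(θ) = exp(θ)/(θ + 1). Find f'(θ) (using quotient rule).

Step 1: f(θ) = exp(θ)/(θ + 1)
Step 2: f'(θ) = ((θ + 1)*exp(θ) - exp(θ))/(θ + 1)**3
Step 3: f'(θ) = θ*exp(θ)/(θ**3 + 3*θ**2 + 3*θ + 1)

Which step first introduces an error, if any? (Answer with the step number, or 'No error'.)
Step 2

Step 2 is incorrect due to a wrong exponent.
The step shows: ((θ + 1)*exp(θ) - exp(θ))/(θ + 1)**3
The correct value should be: ((θ + 1)*exp(θ) - exp(θ))/(θ + 1)**2

Explanation: The exponent -2 on θ + 1 was incorrectly written as -3: the term ((θ + 1)*exp(θ) - exp(θ))/(θ + 1)**2 was incorrectly written as ((θ + 1)*exp(θ) - exp(θ))/(θ + 1)**3
The later steps are derived from this incorrect expression, so the error originates in Step 2.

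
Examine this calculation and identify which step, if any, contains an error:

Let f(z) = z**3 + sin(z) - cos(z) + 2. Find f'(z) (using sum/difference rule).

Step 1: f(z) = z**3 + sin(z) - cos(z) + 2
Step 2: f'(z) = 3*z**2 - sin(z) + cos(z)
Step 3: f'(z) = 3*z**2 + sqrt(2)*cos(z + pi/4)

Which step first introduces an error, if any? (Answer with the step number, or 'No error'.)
Step 2

Step 2 is incorrect due to a sign flip.
The step shows: 3*z**2 - sin(z) + cos(z)
The correct value should be: 3*z**2 + sin(z) + cos(z)

Explanation: The sign of one term was flipped: the term sin(z) was incorrectly written as -sin(z)
The later steps are derived from this incorrect expression, so the error originates in Step 2.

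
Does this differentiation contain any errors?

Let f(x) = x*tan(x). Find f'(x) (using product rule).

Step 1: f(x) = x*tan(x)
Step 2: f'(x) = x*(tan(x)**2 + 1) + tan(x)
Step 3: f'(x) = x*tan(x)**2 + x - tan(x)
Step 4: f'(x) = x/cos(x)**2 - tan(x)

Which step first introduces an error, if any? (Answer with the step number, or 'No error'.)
Step 3

Step 3 is incorrect due to a sign flip.
The step shows: x*tan(x)**2 + x - tan(x)
The correct value should be: x*tan(x)**2 + x + tan(x)

Explanation: The sign of one term was flipped: the term tan(x) was incorrectly written as -tan(x)
The later steps are derived from this incorrect expression, so the error originates in Step 3.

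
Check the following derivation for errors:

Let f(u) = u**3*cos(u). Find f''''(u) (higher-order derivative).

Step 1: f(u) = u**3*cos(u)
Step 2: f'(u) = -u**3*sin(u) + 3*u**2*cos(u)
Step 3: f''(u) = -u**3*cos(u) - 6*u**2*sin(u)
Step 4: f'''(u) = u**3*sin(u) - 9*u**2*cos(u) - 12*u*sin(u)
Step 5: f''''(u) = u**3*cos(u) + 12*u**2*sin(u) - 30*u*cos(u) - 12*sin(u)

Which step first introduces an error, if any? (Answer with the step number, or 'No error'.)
Step 3

Step 3 is incorrect due to a dropped term.
The step shows: -u**3*cos(u) - 6*u**2*sin(u)
The correct value should be: -u**3*cos(u) - 6*u**2*sin(u) + 6*u*cos(u)

Explanation: A term was dropped: the term 6*u*cos(u) was incorrectly omitted
The later steps are derived from this incorrect expression, so the error originates in Step 3.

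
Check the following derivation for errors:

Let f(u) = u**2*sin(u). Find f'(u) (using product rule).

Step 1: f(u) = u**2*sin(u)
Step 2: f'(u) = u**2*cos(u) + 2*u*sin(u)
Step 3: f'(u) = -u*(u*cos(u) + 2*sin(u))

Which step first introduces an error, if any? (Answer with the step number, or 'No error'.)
Step 3

Step 3 is incorrect due to a sign flip.
The step shows: -u*(u*cos(u) + 2*sin(u))
The correct value should be: u*(u*cos(u) + 2*sin(u))

Explanation: The sign of the whole expression was flipped: the term u*(u*cos(u) + 2*sin(u)) was incorrectly written as -u*(u*cos(u) + 2*sin(u))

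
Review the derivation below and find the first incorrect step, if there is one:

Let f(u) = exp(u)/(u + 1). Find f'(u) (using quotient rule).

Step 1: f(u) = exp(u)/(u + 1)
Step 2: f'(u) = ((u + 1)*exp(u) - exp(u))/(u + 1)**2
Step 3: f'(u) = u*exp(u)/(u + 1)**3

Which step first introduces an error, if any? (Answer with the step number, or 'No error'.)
Step 3

Step 3 is incorrect due to a wrong exponent.
The step shows: u*exp(u)/(u + 1)**3
The correct value should be: u*exp(u)/(u + 1)**2

Explanation: The exponent -2 on u + 1 was incorrectly written as -3: the term u*exp(u)/(u + 1)**2 was incorrectly written as u*exp(u)/(u + 1)**3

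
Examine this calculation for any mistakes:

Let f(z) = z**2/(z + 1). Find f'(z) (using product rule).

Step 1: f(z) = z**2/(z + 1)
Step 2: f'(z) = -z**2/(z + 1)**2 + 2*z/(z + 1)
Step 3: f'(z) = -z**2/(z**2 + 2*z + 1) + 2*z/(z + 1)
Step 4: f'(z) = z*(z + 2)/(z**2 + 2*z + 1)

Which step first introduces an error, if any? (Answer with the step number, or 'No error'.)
No error

All steps in this derivation are correct.
The final answer f'(z) = z*(z + 2)/(z**2 + 2*z + 1) is valid.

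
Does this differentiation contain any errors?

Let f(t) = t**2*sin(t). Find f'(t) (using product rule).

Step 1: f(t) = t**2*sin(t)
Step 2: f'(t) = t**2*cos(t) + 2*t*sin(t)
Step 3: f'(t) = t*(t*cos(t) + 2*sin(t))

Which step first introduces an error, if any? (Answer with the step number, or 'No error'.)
No error

All steps in this derivation are correct.
The final answer f'(t) = t*(t*cos(t) + 2*sin(t)) is valid.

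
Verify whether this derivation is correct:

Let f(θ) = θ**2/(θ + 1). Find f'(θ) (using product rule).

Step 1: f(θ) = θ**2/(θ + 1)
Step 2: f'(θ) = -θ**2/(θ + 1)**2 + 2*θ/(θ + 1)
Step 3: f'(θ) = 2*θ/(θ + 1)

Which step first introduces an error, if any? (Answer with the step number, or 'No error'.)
Step 3

Step 3 is incorrect due to a dropped term.
The step shows: 2*θ/(θ + 1)
The correct value should be: -θ**2/(θ**2 + 2*θ + 1) + 2*θ/(θ + 1)

Explanation: A term was dropped: the term -θ**2/(θ**2 + 2*θ + 1) was incorrectly omitted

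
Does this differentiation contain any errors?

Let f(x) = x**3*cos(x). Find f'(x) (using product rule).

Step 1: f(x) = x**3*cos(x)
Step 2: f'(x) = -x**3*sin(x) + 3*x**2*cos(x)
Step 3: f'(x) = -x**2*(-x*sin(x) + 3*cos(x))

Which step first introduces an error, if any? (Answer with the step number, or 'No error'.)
Step 3

Step 3 is incorrect due to a sign flip.
The step shows: -x**2*(-x*sin(x) + 3*cos(x))
The correct value should be: x**2*(-x*sin(x) + 3*cos(x))

Explanation: The sign of the whole expression was flipped: the term x**2*(-x*sin(x) + 3*cos(x)) was incorrectly written as -x**2*(-x*sin(x) + 3*cos(x))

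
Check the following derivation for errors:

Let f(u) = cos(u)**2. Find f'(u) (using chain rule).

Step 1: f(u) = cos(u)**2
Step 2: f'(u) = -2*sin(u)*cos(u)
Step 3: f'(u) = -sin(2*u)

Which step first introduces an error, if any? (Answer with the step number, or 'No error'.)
No error

All steps in this derivation are correct.
The final answer f'(u) = -sin(2*u) is valid.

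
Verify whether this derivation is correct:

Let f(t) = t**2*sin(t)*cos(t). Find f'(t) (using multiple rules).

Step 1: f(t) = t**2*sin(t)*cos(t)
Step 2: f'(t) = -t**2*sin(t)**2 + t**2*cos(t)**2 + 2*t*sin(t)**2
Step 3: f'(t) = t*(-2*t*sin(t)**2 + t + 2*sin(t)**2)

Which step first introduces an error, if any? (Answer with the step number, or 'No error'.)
Step 2

Step 2 is incorrect due to a wrong trig function.
The step shows: -t**2*sin(t)**2 + t**2*cos(t)**2 + 2*t*sin(t)**2
The correct value should be: -t**2*sin(t)**2 + t**2*cos(t)**2 + 2*t*sin(t)*cos(t)

Explanation: cos(t) was incorrectly written as sin(t): the term 2*t*sin(t)*cos(t) was incorrectly written as 2*t*sin(t)**2
The later steps are derived from this incorrect expression, so the error originates in Step 2.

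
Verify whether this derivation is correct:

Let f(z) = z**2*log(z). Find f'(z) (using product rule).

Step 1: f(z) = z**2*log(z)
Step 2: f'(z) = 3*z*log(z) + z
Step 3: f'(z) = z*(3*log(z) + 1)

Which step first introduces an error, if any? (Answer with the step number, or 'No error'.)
Step 2

Step 2 is incorrect due to a wrong coefficient.
The step shows: 3*z*log(z) + z
The correct value should be: 2*z*log(z) + z

Explanation: The coefficient 2 was incorrectly written as 3: the term 2*z*log(z) was incorrectly written as 3*z*log(z)
The later steps are derived from this incorrect expression, so the error originates in Step 2.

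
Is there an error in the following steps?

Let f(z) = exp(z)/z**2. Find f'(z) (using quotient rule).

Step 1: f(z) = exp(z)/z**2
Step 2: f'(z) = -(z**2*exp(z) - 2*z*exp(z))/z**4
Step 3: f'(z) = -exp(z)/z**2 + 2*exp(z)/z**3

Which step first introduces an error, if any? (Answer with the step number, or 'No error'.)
Step 2

Step 2 is incorrect due to a sign flip.
The step shows: -(z**2*exp(z) - 2*z*exp(z))/z**4
The correct value should be: (z**2*exp(z) - 2*z*exp(z))/z**4

Explanation: The sign of the whole expression was flipped: the term (z**2*exp(z) - 2*z*exp(z))/z**4 was incorrectly written as -(z**2*exp(z) - 2*z*exp(z))/z**4
The later steps are derived from this incorrect expression, so the error originates in Step 2.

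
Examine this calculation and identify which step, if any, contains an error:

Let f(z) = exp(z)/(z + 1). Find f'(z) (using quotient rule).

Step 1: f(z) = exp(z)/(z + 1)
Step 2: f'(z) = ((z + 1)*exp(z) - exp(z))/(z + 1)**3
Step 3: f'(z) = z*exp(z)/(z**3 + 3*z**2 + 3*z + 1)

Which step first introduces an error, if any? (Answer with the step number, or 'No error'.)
Step 2

Step 2 is incorrect due to a wrong exponent.
The step shows: ((z + 1)*exp(z) - exp(z))/(z + 1)**3
The correct value should be: ((z + 1)*exp(z) - exp(z))/(z + 1)**2

Explanation: The exponent -2 on z + 1 was incorrectly written as -3: the term ((z + 1)*exp(z) - exp(z))/(z + 1)**2 was incorrectly written as ((z + 1)*exp(z) - exp(z))/(z + 1)**3
The later steps are derived from this incorrect expression, so the error originates in Step 2.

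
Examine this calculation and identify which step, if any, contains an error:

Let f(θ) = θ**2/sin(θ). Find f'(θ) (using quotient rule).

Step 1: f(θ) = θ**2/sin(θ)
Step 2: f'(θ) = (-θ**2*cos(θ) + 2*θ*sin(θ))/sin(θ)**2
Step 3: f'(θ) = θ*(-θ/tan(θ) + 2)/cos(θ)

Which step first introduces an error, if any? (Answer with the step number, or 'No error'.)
Step 3

Step 3 is incorrect due to a wrong trig function.
The step shows: θ*(-θ/tan(θ) + 2)/cos(θ)
The correct value should be: θ*(-θ/tan(θ) + 2)/sin(θ)

Explanation: sin(θ) was incorrectly written as cos(θ): the term θ*(-θ/tan(θ) + 2)/sin(θ) was incorrectly written as θ*(-θ/tan(θ) + 2)/cos(θ)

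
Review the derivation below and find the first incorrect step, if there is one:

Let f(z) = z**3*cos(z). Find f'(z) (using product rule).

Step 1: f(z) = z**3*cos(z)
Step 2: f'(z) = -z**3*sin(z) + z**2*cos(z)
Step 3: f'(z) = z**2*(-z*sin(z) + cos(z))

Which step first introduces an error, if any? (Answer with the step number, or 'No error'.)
Step 2

Step 2 is incorrect due to a wrong coefficient.
The step shows: -z**3*sin(z) + z**2*cos(z)
The correct value should be: -z**3*sin(z) + 3*z**2*cos(z)

Explanation: The coefficient 3 was incorrectly written as 1: the term 3*z**2*cos(z) was incorrectly written as z**2*cos(z)
The later steps are derived from this incorrect expression, so the error originates in Step 2.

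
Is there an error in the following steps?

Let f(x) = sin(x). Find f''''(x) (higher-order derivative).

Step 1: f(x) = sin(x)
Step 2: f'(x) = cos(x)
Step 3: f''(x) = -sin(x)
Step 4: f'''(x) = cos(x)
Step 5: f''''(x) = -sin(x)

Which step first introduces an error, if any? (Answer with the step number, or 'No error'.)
Step 4

Step 4 is incorrect due to a sign flip.
The step shows: cos(x)
The correct value should be: -cos(x)

Explanation: The sign of the whole expression was flipped: the term -cos(x) was incorrectly written as cos(x)
The later steps are derived from this incorrect expression, so the error originates in Step 4.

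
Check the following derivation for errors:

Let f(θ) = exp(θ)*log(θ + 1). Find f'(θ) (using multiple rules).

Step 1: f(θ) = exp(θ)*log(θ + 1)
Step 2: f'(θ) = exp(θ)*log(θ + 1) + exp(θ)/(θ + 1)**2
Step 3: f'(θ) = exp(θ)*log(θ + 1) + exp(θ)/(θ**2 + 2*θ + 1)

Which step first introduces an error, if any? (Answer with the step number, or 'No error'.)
Step 2

Step 2 is incorrect due to a wrong exponent.
The step shows: exp(θ)*log(θ + 1) + exp(θ)/(θ + 1)**2
The correct value should be: exp(θ)*log(θ + 1) + exp(θ)/(θ + 1)

Explanation: The exponent -1 on θ + 1 was incorrectly written as -2: the term exp(θ)/(θ + 1) was incorrectly written as exp(θ)/(θ + 1)**2
The later steps are derived from this incorrect expression, so the error originates in Step 2.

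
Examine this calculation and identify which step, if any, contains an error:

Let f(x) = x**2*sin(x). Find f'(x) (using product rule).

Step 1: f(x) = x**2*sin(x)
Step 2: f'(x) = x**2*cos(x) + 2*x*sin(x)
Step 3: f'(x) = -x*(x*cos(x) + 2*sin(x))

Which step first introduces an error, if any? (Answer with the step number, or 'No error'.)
Step 3

Step 3 is incorrect due to a sign flip.
The step shows: -x*(x*cos(x) + 2*sin(x))
The correct value should be: x*(x*cos(x) + 2*sin(x))

Explanation: The sign of the whole expression was flipped: the term x*(x*cos(x) + 2*sin(x)) was incorrectly written as -x*(x*cos(x) + 2*sin(x))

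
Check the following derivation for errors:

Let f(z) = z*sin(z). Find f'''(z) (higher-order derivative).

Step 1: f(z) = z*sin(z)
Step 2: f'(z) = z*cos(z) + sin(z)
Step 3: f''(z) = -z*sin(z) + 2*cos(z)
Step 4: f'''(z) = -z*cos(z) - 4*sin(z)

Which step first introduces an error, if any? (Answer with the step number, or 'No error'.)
Step 4

Step 4 is incorrect due to a wrong coefficient.
The step shows: -z*cos(z) - 4*sin(z)
The correct value should be: -z*cos(z) - 3*sin(z)

Explanation: The coefficient -3 was incorrectly written as -4: the term -3*sin(z) was incorrectly written as -4*sin(z)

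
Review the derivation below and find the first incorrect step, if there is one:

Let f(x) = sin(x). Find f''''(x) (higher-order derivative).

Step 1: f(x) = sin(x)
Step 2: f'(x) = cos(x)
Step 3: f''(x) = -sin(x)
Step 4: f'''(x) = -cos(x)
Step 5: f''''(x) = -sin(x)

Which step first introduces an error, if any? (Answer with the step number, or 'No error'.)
Step 5

Step 5 is incorrect due to a sign flip.
The step shows: -sin(x)
The correct value should be: sin(x)

Explanation: The sign of the whole expression was flipped: the term sin(x) was incorrectly written as -sin(x)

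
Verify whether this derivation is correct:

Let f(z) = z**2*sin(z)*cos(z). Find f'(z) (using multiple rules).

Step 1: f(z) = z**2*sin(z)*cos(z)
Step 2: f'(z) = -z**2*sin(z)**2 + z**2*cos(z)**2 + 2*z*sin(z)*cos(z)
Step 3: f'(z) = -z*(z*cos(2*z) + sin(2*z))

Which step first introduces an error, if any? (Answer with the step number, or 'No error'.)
Step 3

Step 3 is incorrect due to a sign flip.
The step shows: -z*(z*cos(2*z) + sin(2*z))
The correct value should be: z*(z*cos(2*z) + sin(2*z))

Explanation: The sign of the whole expression was flipped: the term z*(z*cos(2*z) + sin(2*z)) was incorrectly written as -z*(z*cos(2*z) + sin(2*z))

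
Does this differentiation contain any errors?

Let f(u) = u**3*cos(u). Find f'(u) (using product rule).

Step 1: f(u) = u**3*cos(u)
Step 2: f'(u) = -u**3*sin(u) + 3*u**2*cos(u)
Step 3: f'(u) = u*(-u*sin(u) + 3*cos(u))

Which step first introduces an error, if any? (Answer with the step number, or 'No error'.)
Step 3

Step 3 is incorrect due to a wrong exponent.
The step shows: u*(-u*sin(u) + 3*cos(u))
The correct value should be: u**2*(-u*sin(u) + 3*cos(u))

Explanation: The exponent 2 on u was incorrectly written as 1: the term u**2*(-u*sin(u) + 3*cos(u)) was incorrectly written as u*(-u*sin(u) + 3*cos(u))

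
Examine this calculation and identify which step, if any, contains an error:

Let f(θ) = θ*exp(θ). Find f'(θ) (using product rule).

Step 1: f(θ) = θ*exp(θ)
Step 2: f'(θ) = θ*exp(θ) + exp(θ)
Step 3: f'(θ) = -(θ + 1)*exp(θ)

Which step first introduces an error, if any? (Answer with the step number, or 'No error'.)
Step 3

Step 3 is incorrect due to a sign flip.
The step shows: -(θ + 1)*exp(θ)
The correct value should be: (θ + 1)*exp(θ)

Explanation: The sign of the whole expression was flipped: the term (θ + 1)*exp(θ) was incorrectly written as -(θ + 1)*exp(θ)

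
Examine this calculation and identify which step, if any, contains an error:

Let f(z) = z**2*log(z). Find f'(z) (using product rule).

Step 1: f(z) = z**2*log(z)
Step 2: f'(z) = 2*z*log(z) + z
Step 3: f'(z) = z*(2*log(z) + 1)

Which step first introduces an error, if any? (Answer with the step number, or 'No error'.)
No error

All steps in this derivation are correct.
The final answer f'(z) = z*(2*log(z) + 1) is valid.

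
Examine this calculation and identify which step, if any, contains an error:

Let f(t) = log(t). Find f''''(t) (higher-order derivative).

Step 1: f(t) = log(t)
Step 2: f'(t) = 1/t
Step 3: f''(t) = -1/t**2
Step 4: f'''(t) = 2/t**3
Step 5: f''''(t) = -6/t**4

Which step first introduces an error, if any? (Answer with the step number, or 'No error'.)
No error

All steps in this derivation are correct.
The final answer f''''(t) = -6/t**4 is valid.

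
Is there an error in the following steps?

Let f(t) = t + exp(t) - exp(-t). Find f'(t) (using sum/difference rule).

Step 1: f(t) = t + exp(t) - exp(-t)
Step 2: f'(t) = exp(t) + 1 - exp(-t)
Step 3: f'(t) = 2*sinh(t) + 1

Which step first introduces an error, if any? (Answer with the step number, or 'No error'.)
Step 2

Step 2 is incorrect due to a sign flip.
The step shows: exp(t) + 1 - exp(-t)
The correct value should be: exp(t) + 1 + exp(-t)

Explanation: The sign of one term was flipped: the term exp(-t) was incorrectly written as -exp(-t)
The later steps are derived from this incorrect expression, so the error originates in Step 2.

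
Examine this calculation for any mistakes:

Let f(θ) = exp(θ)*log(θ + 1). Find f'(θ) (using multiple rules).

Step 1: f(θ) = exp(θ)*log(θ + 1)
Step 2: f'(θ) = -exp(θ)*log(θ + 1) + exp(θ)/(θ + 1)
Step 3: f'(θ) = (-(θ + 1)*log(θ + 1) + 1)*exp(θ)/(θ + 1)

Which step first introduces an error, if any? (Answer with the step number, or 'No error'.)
Step 2

Step 2 is incorrect due to a sign flip.
The step shows: -exp(θ)*log(θ + 1) + exp(θ)/(θ + 1)
The correct value should be: exp(θ)*log(θ + 1) + exp(θ)/(θ + 1)

Explanation: The sign of one term was flipped: the term exp(θ)*log(θ + 1) was incorrectly written as -exp(θ)*log(θ + 1)
The later steps are derived from this incorrect expression, so the error originates in Step 2.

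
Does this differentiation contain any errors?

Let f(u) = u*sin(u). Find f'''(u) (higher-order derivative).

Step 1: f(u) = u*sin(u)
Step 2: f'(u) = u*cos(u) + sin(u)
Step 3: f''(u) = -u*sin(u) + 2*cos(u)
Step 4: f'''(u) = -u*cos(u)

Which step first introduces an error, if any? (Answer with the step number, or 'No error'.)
Step 4

Step 4 is incorrect due to a dropped term.
The step shows: -u*cos(u)
The correct value should be: -u*cos(u) - 3*sin(u)

Explanation: A term was dropped: the term -3*sin(u) was incorrectly omitted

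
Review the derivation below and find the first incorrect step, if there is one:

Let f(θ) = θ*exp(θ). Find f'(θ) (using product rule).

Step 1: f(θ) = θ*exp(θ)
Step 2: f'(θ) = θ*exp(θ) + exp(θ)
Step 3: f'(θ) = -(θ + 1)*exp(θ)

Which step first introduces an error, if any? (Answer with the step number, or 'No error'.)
Step 3

Step 3 is incorrect due to a sign flip.
The step shows: -(θ + 1)*exp(θ)
The correct value should be: (θ + 1)*exp(θ)

Explanation: The sign of the whole expression was flipped: the term (θ + 1)*exp(θ) was incorrectly written as -(θ + 1)*exp(θ)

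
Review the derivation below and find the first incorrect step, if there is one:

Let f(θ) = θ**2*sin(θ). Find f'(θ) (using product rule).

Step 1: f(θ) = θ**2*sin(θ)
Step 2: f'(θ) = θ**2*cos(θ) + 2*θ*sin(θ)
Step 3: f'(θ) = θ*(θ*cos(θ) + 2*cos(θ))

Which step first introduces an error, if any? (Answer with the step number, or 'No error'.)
Step 3

Step 3 is incorrect due to a wrong trig function.
The step shows: θ*(θ*cos(θ) + 2*cos(θ))
The correct value should be: θ*(θ*cos(θ) + 2*sin(θ))

Explanation: sin(θ) was incorrectly written as cos(θ): the term θ*(θ*cos(θ) + 2*sin(θ)) was incorrectly written as θ*(θ*cos(θ) + 2*cos(θ))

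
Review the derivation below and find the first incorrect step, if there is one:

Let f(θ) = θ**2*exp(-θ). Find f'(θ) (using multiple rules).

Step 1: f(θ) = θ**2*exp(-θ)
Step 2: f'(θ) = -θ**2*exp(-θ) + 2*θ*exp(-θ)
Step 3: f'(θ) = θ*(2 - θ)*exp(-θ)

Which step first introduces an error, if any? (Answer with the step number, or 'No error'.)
No error

All steps in this derivation are correct.
The final answer f'(θ) = θ*(2 - θ)*exp(-θ) is valid.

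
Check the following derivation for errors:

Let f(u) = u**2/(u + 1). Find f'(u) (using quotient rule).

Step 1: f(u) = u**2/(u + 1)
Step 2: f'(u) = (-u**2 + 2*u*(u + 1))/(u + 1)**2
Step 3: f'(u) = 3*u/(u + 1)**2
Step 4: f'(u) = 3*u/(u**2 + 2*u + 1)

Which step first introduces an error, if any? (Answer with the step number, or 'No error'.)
Step 3

Step 3 is incorrect due to a wrong exponent.
The step shows: 3*u/(u + 1)**2
The correct value should be: (u**2 + 2*u)/(u + 1)**2

Explanation: The exponent 2 on u was incorrectly written as 1: the term (u**2 + 2*u)/(u + 1)**2 was incorrectly written as 3*u/(u + 1)**2
The later steps are derived from this incorrect expression, so the error originates in Step 3.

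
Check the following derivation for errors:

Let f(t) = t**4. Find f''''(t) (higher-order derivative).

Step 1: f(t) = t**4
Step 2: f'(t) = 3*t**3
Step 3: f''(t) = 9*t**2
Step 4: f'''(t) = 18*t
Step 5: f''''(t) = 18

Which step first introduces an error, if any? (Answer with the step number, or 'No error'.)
Step 2

Step 2 is incorrect due to a wrong coefficient.
The step shows: 3*t**3
The correct value should be: 4*t**3

Explanation: The coefficient 4 was incorrectly written as 3: the term 4*t**3 was incorrectly written as 3*t**3
The later steps are derived from this incorrect expression, so the error originates in Step 2.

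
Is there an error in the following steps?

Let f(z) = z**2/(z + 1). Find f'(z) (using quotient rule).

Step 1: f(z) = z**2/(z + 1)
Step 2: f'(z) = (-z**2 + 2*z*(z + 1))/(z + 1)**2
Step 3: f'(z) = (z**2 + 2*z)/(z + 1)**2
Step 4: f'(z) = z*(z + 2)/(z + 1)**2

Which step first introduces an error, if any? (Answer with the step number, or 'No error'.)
No error

All steps in this derivation are correct.
The final answer f'(z) = z*(z + 2)/(z + 1)**2 is valid.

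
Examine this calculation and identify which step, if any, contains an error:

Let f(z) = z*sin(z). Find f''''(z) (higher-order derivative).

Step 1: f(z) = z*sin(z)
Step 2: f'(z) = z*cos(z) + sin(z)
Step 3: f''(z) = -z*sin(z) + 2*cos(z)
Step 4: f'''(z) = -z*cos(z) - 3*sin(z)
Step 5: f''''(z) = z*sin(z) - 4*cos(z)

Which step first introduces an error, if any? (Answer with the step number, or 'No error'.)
No error

All steps in this derivation are correct.
The final answer f''''(z) = z*sin(z) - 4*cos(z) is valid.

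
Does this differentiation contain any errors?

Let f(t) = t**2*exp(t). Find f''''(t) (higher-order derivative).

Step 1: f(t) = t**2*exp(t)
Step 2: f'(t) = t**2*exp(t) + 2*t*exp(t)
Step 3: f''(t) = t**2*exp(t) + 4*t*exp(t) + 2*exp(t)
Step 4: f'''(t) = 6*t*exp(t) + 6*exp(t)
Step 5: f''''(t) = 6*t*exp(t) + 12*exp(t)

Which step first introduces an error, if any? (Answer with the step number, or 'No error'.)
Step 4

Step 4 is incorrect due to a dropped term.
The step shows: 6*t*exp(t) + 6*exp(t)
The correct value should be: t**2*exp(t) + 6*t*exp(t) + 6*exp(t)

Explanation: A term was dropped: the term t**2*exp(t) was incorrectly omitted
The later steps are derived from this incorrect expression, so the error originates in Step 4.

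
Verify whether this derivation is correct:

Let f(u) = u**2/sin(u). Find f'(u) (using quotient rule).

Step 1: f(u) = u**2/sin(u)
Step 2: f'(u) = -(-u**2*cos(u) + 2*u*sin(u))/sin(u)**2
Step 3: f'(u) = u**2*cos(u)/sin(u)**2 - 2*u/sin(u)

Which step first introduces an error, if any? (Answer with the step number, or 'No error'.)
Step 2

Step 2 is incorrect due to a sign flip.
The step shows: -(-u**2*cos(u) + 2*u*sin(u))/sin(u)**2
The correct value should be: (-u**2*cos(u) + 2*u*sin(u))/sin(u)**2

Explanation: The sign of the whole expression was flipped: the term (-u**2*cos(u) + 2*u*sin(u))/sin(u)**2 was incorrectly written as -(-u**2*cos(u) + 2*u*sin(u))/sin(u)**2
The later steps are derived from this incorrect expression, so the error originates in Step 2.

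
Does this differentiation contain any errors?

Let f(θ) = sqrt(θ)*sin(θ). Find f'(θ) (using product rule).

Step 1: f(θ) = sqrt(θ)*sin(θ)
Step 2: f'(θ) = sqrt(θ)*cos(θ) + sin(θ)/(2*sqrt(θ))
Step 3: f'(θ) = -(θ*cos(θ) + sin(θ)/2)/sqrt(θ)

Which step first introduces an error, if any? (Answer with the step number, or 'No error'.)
Step 3

Step 3 is incorrect due to a sign flip.
The step shows: -(θ*cos(θ) + sin(θ)/2)/sqrt(θ)
The correct value should be: (θ*cos(θ) + sin(θ)/2)/sqrt(θ)

Explanation: The sign of the whole expression was flipped: the term (θ*cos(θ) + sin(θ)/2)/sqrt(θ) was incorrectly written as -(θ*cos(θ) + sin(θ)/2)/sqrt(θ)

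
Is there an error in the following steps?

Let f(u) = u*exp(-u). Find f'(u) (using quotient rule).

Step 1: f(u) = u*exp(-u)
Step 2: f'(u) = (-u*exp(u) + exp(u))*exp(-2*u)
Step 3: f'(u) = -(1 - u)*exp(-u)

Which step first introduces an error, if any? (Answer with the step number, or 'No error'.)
Step 3

Step 3 is incorrect due to a sign flip.
The step shows: -(1 - u)*exp(-u)
The correct value should be: (1 - u)*exp(-u)

Explanation: The sign of the whole expression was flipped: the term (1 - u)*exp(-u) was incorrectly written as -(1 - u)*exp(-u)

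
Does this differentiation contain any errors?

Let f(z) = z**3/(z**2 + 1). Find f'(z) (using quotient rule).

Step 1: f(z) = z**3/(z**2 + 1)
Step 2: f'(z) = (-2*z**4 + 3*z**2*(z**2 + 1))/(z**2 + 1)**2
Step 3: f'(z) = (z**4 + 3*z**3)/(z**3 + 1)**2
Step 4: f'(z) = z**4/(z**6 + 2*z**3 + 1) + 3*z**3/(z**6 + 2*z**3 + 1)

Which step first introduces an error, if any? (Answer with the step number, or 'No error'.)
Step 3

Step 3 is incorrect due to a wrong exponent.
The step shows: (z**4 + 3*z**3)/(z**3 + 1)**2
The correct value should be: (z**4 + 3*z**2)/(z**2 + 1)**2

Explanation: The exponent 2 on z was incorrectly written as 3: the term (z**4 + 3*z**2)/(z**2 + 1)**2 was incorrectly written as (z**4 + 3*z**3)/(z**3 + 1)**2
The later steps are derived from this incorrect expression, so the error originates in Step 3.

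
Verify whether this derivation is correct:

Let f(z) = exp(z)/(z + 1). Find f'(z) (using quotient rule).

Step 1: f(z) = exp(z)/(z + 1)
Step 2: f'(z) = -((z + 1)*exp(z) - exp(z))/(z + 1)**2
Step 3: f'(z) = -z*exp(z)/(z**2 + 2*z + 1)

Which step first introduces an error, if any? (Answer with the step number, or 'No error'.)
Step 2

Step 2 is incorrect due to a sign flip.
The step shows: -((z + 1)*exp(z) - exp(z))/(z + 1)**2
The correct value should be: ((z + 1)*exp(z) - exp(z))/(z + 1)**2

Explanation: The sign of the whole expression was flipped: the term ((z + 1)*exp(z) - exp(z))/(z + 1)**2 was incorrectly written as -((z + 1)*exp(z) - exp(z))/(z + 1)**2
The later steps are derived from this incorrect expression, so the error originates in Step 2.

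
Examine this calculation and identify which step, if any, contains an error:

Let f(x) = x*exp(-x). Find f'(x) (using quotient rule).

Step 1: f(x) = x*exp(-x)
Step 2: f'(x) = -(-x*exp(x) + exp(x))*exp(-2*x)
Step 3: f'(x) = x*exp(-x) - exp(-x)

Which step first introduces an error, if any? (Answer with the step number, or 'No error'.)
Step 2

Step 2 is incorrect due to a sign flip.
The step shows: -(-x*exp(x) + exp(x))*exp(-2*x)
The correct value should be: (-x*exp(x) + exp(x))*exp(-2*x)

Explanation: The sign of the whole expression was flipped: the term (-x*exp(x) + exp(x))*exp(-2*x) was incorrectly written as -(-x*exp(x) + exp(x))*exp(-2*x)
The later steps are derived from this incorrect expression, so the error originates in Step 2.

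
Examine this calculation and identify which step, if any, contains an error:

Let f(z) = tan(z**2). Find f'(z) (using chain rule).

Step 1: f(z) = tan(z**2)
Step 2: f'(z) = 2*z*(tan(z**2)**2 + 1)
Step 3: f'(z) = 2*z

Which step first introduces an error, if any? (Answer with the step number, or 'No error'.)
Step 3

Step 3 is incorrect due to a dropped term.
The step shows: 2*z
The correct value should be: 2*z*tan(z**2)**2 + 2*z

Explanation: A term was dropped: the term 2*z*tan(z**2)**2 was incorrectly omitted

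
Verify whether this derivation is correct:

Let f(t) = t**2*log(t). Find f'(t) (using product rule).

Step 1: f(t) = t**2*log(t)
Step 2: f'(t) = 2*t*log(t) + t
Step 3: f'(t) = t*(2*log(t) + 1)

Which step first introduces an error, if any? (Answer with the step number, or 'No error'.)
No error

All steps in this derivation are correct.
The final answer f'(t) = t*(2*log(t) + 1) is valid.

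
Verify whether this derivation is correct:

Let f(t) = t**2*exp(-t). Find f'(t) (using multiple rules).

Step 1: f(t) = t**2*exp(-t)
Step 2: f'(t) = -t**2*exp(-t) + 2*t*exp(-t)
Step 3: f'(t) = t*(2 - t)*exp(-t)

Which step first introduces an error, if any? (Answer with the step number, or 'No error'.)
No error

All steps in this derivation are correct.
The final answer f'(t) = t*(2 - t)*exp(-t) is valid.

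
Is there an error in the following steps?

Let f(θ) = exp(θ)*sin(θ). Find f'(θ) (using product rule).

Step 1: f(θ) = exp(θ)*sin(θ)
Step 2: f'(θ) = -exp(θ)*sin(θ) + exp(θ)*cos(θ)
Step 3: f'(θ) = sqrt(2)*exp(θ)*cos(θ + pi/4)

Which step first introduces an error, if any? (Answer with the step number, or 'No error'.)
Step 2

Step 2 is incorrect due to a sign flip.
The step shows: -exp(θ)*sin(θ) + exp(θ)*cos(θ)
The correct value should be: exp(θ)*sin(θ) + exp(θ)*cos(θ)

Explanation: The sign of one term was flipped: the term exp(θ)*sin(θ) was incorrectly written as -exp(θ)*sin(θ)
The later steps are derived from this incorrect expression, so the error originates in Step 2.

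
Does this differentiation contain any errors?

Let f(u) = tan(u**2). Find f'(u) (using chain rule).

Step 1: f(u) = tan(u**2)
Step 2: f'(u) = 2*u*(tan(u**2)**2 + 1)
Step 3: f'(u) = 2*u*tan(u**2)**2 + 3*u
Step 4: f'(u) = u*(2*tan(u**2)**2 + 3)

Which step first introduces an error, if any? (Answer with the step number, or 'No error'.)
Step 3

Step 3 is incorrect due to a wrong coefficient.
The step shows: 2*u*tan(u**2)**2 + 3*u
The correct value should be: 2*u*tan(u**2)**2 + 2*u

Explanation: The coefficient 2 was incorrectly written as 3: the term 2*u was incorrectly written as 3*u
The later steps are derived from this incorrect expression, so the error originates in Step 3.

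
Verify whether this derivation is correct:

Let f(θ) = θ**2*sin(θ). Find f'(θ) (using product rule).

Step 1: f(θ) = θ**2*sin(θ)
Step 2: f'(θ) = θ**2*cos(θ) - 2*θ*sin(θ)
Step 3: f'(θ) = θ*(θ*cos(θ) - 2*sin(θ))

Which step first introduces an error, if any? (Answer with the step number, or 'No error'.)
Step 2

Step 2 is incorrect due to a sign flip.
The step shows: θ**2*cos(θ) - 2*θ*sin(θ)
The correct value should be: θ**2*cos(θ) + 2*θ*sin(θ)

Explanation: The sign of one term was flipped: the term 2*θ*sin(θ) was incorrectly written as -2*θ*sin(θ)
The later steps are derived from this incorrect expression, so the error originates in Step 2.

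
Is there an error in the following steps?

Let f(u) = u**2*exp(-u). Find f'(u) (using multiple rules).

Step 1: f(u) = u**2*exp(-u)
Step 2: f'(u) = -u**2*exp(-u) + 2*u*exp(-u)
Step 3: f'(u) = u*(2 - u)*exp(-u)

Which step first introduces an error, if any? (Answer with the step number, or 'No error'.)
No error

All steps in this derivation are correct.
The final answer f'(u) = u*(2 - u)*exp(-u) is valid.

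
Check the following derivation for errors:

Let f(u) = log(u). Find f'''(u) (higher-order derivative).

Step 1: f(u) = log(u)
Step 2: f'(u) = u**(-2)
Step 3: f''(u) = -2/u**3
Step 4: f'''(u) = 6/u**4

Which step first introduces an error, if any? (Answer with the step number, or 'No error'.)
Step 2

Step 2 is incorrect due to a wrong exponent.
The step shows: u**(-2)
The correct value should be: 1/u

Explanation: The exponent -1 on u was incorrectly written as -2: the term 1/u was incorrectly written as u**(-2)
The later steps are derived from this incorrect expression, so the error originates in Step 2.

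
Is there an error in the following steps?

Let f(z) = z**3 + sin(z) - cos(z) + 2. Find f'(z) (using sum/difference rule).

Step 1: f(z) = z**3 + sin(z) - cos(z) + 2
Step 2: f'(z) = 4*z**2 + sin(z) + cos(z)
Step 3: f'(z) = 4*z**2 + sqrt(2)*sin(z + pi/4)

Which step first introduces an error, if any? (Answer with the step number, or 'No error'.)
Step 2

Step 2 is incorrect due to a wrong coefficient.
The step shows: 4*z**2 + sin(z) + cos(z)
The correct value should be: 3*z**2 + sin(z) + cos(z)

Explanation: The coefficient 3 was incorrectly written as 4: the term 3*z**2 was incorrectly written as 4*z**2
The later steps are derived from this incorrect expression, so the error originates in Step 2.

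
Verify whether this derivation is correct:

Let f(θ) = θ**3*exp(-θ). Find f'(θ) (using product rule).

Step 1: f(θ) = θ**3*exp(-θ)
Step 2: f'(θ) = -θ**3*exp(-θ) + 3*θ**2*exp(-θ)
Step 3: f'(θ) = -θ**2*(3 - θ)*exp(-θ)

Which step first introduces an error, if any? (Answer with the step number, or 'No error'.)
Step 3

Step 3 is incorrect due to a sign flip.
The step shows: -θ**2*(3 - θ)*exp(-θ)
The correct value should be: θ**2*(3 - θ)*exp(-θ)

Explanation: The sign of the whole expression was flipped: the term θ**2*(3 - θ)*exp(-θ) was incorrectly written as -θ**2*(3 - θ)*exp(-θ)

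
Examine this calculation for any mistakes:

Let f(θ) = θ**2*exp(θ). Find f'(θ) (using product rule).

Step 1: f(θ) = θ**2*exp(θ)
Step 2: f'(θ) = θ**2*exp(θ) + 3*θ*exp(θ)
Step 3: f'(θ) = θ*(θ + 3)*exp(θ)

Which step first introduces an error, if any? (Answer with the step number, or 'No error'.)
Step 2

Step 2 is incorrect due to a wrong coefficient.
The step shows: θ**2*exp(θ) + 3*θ*exp(θ)
The correct value should be: θ**2*exp(θ) + 2*θ*exp(θ)

Explanation: The coefficient 2 was incorrectly written as 3: the term 2*θ*exp(θ) was incorrectly written as 3*θ*exp(θ)
The later steps are derived from this incorrect expression, so the error originates in Step 2.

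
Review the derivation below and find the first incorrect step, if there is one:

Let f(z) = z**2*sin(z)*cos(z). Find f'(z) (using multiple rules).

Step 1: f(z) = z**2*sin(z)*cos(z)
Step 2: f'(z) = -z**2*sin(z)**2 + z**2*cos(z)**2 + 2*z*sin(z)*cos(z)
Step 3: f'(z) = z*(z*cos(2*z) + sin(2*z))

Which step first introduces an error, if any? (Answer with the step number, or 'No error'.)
No error

All steps in this derivation are correct.
The final answer f'(z) = z*(z*cos(2*z) + sin(2*z)) is valid.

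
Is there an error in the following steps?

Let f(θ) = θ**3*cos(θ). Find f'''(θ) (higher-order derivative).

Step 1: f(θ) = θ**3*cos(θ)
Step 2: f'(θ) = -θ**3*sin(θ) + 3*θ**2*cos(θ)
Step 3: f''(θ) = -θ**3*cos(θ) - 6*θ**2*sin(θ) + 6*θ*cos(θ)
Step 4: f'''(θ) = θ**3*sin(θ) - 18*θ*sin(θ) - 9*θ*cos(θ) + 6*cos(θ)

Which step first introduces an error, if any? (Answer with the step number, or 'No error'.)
Step 4

Step 4 is incorrect due to a wrong exponent.
The step shows: θ**3*sin(θ) - 18*θ*sin(θ) - 9*θ*cos(θ) + 6*cos(θ)
The correct value should be: θ**3*sin(θ) - 9*θ**2*cos(θ) - 18*θ*sin(θ) + 6*cos(θ)

Explanation: The exponent 2 on θ was incorrectly written as 1: the term -9*θ**2*cos(θ) was incorrectly written as -9*θ*cos(θ)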